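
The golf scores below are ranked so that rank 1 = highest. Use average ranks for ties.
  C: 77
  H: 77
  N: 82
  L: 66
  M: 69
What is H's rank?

2.5

Sorted (descending): 82, 77, 77, 69, 66
The 2 values of 77 occupy positions 2–3 → average rank (2+3)/2 = 2.5.
H has value 77 → rank 2.5.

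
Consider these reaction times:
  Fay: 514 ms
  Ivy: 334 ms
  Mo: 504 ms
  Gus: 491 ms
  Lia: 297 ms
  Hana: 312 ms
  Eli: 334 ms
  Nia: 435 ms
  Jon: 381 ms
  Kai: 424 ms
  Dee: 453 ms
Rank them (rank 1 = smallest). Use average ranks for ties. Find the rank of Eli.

3.5

Sorted (ascending): 297, 312, 334, 334, 381, 424, 435, 453, 491, 504, 514
The 2 values of 334 occupy positions 3–4 → average rank (3+4)/2 = 3.5.
Eli has value 334 ms → rank 3.5.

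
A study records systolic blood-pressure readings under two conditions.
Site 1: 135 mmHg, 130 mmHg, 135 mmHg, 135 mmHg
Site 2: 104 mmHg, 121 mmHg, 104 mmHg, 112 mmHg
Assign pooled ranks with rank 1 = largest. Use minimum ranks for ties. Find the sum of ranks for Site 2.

Sorted (descending): 135, 135, 135, 130, 121, 112, 104, 104
The 3 values of 135 occupy positions 1–3 → each gets rank 1.
The 2 values of 104 occupy positions 7–8 → each gets rank 7.
Site 2 values → pooled ranks: 104→7, 121→5, 104→7, 112→6
Rank sum = 7 + 5 + 7 + 6 = 25

25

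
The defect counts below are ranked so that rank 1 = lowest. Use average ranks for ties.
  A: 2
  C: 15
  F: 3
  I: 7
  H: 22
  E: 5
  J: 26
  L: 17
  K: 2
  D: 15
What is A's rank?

Sorted (ascending): 2, 2, 3, 5, 7, 15, 15, 17, 22, 26
The 2 values of 2 occupy positions 1–2 → average rank (1+2)/2 = 1.5.
The 2 values of 15 occupy positions 6–7 → average rank (6+7)/2 = 6.5.
A has value 2 → rank 1.5.

1.5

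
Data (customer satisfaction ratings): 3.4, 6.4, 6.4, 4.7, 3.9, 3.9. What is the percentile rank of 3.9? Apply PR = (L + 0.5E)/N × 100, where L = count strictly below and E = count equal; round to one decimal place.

33.3

N = 6.
Strictly below 3.9: 1. Equal to 3.9: 2.
PR = (1 + 0.5·2)/6 × 100 = 33.3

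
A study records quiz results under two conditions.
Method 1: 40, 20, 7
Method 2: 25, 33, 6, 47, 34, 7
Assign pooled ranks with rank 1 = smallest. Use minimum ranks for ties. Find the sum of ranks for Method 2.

Sorted (ascending): 6, 7, 7, 20, 25, 33, 34, 40, 47
The 2 values of 7 occupy positions 2–3 → each gets rank 2.
Method 2 values → pooled ranks: 25→5, 33→6, 6→1, 47→9, 34→7, 7→2
Rank sum = 5 + 6 + 1 + 9 + 7 + 2 = 30

30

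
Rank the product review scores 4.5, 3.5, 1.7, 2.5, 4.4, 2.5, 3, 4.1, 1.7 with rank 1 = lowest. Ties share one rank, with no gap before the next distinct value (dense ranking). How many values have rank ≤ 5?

Sorted (ascending): 1.7, 1.7, 2.5, 2.5, 3, 3.5, 4.1, 4.4, 4.5
The 2 values of 1.7 share dense rank 1.
The 2 values of 2.5 share dense rank 2.
Remaining distinct values take the next consecutive integers.
Ranks ≤ 5: {1, 1, 2, 2, 3, 4, 5} → 7 values.

7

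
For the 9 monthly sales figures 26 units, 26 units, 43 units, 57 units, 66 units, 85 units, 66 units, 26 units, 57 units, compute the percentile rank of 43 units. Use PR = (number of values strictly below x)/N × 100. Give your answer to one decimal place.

33.3

N = 9.
Strictly below 43: 3. Equal to 43: 1.
PR = 3/9 × 100 = 33.3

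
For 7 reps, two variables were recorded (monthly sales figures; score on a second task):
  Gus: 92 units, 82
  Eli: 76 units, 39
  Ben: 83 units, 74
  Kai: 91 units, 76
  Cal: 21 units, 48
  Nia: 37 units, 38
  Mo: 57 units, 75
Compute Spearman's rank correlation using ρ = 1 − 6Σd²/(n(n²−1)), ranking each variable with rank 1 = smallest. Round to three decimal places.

Ranks of variable 1: 7, 4, 5, 6, 1, 2, 3
Ranks of variable 2: 7, 2, 4, 6, 3, 1, 5
d = r₁ − r₂: 0, 2, 1, 0, -2, 1, -2
d²: 0, 4, 1, 0, 4, 1, 4; Σd² = 14
ρ = 1 − 6·14/(7·48) = 1 − 84/336 = 0.750

0.750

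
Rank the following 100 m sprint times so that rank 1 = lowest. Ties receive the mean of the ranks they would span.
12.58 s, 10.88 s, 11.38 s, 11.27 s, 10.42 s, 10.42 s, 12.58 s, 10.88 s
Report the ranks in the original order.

7.5, 3.5, 6, 5, 1.5, 1.5, 7.5, 3.5

Sorted (ascending): 10.42, 10.42, 10.88, 10.88, 11.27, 11.38, 12.58, 12.58
The 2 values of 10.42 occupy positions 1–2 → average rank (1+2)/2 = 1.5.
The 2 values of 10.88 occupy positions 3–4 → average rank (3+4)/2 = 3.5.
The 2 values of 12.58 occupy positions 7–8 → average rank (7+8)/2 = 7.5.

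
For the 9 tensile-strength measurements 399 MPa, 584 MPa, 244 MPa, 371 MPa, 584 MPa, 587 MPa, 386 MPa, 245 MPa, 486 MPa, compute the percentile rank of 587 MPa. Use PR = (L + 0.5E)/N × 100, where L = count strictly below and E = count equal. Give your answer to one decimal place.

N = 9.
Strictly below 587: 8. Equal to 587: 1.
PR = (8 + 0.5·1)/9 × 100 = 94.4

94.4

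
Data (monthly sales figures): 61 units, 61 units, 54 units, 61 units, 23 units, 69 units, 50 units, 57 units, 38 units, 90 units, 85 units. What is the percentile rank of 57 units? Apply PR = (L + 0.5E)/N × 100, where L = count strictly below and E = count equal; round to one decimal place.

N = 11.
Strictly below 57: 4. Equal to 57: 1.
PR = (4 + 0.5·1)/11 × 100 = 40.9

40.9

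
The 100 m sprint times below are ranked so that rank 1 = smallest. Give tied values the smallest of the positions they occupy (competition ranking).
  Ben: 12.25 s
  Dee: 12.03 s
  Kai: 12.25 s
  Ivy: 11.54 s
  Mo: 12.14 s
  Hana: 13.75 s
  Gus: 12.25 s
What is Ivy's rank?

Sorted (ascending): 11.54, 12.03, 12.14, 12.25, 12.25, 12.25, 13.75
The 3 values of 12.25 occupy positions 4–6 → each gets rank 4.
Ivy has value 11.54 s → rank 1.

1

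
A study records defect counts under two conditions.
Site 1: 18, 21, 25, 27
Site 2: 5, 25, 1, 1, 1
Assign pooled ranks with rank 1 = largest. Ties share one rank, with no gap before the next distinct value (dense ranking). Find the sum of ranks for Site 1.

Sorted (descending): 27, 25, 25, 21, 18, 5, 1, 1, 1
The 2 values of 25 share dense rank 2.
The 3 values of 1 share dense rank 6.
Remaining distinct values take the next consecutive integers.
Site 1 values → pooled ranks: 18→4, 21→3, 25→2, 27→1
Rank sum = 4 + 3 + 2 + 1 = 10

10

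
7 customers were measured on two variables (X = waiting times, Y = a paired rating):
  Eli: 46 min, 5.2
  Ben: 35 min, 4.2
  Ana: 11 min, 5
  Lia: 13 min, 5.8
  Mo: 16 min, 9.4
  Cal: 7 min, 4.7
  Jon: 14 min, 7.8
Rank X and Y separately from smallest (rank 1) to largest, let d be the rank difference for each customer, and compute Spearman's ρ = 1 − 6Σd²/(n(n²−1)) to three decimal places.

0.143

Ranks of variable 1: 7, 6, 2, 3, 5, 1, 4
Ranks of variable 2: 4, 1, 3, 5, 7, 2, 6
d = r₁ − r₂: 3, 5, -1, -2, -2, -1, -2
d²: 9, 25, 1, 4, 4, 1, 4; Σd² = 48
ρ = 1 − 6·48/(7·48) = 1 − 288/336 = 0.143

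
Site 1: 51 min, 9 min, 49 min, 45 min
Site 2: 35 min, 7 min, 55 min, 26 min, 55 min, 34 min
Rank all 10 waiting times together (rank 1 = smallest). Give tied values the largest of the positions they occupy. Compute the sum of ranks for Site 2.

Sorted (ascending): 7, 9, 26, 34, 35, 45, 49, 51, 55, 55
The 2 values of 55 occupy positions 9–10 → each gets rank 10.
Site 2 values → pooled ranks: 35→5, 7→1, 55→10, 26→3, 55→10, 34→4
Rank sum = 5 + 1 + 10 + 3 + 10 + 4 = 33

33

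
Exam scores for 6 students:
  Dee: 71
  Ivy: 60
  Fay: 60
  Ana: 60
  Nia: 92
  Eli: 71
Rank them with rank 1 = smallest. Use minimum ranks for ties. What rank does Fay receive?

Sorted (ascending): 60, 60, 60, 71, 71, 92
The 3 values of 60 occupy positions 1–3 → each gets rank 1.
The 2 values of 71 occupy positions 4–5 → each gets rank 4.
Fay has value 60 → rank 1.

1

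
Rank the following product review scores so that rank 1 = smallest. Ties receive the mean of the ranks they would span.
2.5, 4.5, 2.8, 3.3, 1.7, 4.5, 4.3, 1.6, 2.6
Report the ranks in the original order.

Sorted (ascending): 1.6, 1.7, 2.5, 2.6, 2.8, 3.3, 4.3, 4.5, 4.5
The 2 values of 4.5 occupy positions 8–9 → average rank (8+9)/2 = 8.5.

3, 8.5, 5, 6, 2, 8.5, 7, 1, 4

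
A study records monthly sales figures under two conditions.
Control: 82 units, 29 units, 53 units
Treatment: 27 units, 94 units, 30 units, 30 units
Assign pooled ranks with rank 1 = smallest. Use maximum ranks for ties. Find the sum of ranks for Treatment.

Sorted (ascending): 27, 29, 30, 30, 53, 82, 94
The 2 values of 30 occupy positions 3–4 → each gets rank 4.
Treatment values → pooled ranks: 27→1, 94→7, 30→4, 30→4
Rank sum = 1 + 7 + 4 + 4 = 16

16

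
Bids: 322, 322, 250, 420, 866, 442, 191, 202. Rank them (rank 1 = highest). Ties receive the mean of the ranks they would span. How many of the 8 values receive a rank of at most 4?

3

Sorted (descending): 866, 442, 420, 322, 322, 250, 202, 191
The 2 values of 322 occupy positions 4–5 → average rank (4+5)/2 = 4.5.
Ranks ≤ 4: {1, 2, 3} → 3 values.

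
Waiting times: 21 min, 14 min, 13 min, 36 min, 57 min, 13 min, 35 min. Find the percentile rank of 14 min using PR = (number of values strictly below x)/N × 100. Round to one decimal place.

28.6

N = 7.
Strictly below 14: 2. Equal to 14: 1.
PR = 2/7 × 100 = 28.6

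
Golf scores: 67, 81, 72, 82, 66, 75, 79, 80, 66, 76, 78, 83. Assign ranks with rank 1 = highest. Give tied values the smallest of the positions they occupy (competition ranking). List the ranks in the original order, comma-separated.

Sorted (descending): 83, 82, 81, 80, 79, 78, 76, 75, 72, 67, 66, 66
The 2 values of 66 occupy positions 11–12 → each gets rank 11.

10, 3, 9, 2, 11, 8, 5, 4, 11, 7, 6, 1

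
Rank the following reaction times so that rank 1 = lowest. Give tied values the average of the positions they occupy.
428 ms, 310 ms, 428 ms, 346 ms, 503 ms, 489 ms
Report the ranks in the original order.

3.5, 1, 3.5, 2, 6, 5

Sorted (ascending): 310, 346, 428, 428, 489, 503
The 2 values of 428 occupy positions 3–4 → average rank (3+4)/2 = 3.5.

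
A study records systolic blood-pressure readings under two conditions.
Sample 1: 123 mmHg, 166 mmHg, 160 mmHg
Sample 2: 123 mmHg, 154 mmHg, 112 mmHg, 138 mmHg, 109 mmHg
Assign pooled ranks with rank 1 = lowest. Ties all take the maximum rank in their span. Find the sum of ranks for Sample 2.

Sorted (ascending): 109, 112, 123, 123, 138, 154, 160, 166
The 2 values of 123 occupy positions 3–4 → each gets rank 4.
Sample 2 values → pooled ranks: 123→4, 154→6, 112→2, 138→5, 109→1
Rank sum = 4 + 6 + 2 + 5 + 1 = 18

18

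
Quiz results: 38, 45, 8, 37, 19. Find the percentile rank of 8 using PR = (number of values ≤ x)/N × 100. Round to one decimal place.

N = 5.
Strictly below 8: 0. Equal to 8: 1.
PR = 1/5 × 100 = 20.0

20.0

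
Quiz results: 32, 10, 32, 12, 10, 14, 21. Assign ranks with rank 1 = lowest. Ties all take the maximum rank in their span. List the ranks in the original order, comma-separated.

Sorted (ascending): 10, 10, 12, 14, 21, 32, 32
The 2 values of 10 occupy positions 1–2 → each gets rank 2.
The 2 values of 32 occupy positions 6–7 → each gets rank 7.

7, 2, 7, 3, 2, 4, 5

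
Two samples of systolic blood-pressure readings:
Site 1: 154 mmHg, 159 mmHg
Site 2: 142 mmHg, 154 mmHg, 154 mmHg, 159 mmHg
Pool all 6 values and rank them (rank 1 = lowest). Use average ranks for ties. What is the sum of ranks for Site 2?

Sorted (ascending): 142, 154, 154, 154, 159, 159
The 3 values of 154 occupy positions 2–4 → average rank 3.
The 2 values of 159 occupy positions 5–6 → average rank (5+6)/2 = 5.5.
Site 2 values → pooled ranks: 142→1, 154→3, 154→3, 159→5.5
Rank sum = 1 + 3 + 3 + 5.5 = 12.5

12.5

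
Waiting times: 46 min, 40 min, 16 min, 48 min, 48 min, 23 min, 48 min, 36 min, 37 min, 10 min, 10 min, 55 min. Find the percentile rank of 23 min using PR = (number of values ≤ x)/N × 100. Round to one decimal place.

N = 12.
Strictly below 23: 3. Equal to 23: 1.
PR = 4/12 × 100 = 33.3

33.3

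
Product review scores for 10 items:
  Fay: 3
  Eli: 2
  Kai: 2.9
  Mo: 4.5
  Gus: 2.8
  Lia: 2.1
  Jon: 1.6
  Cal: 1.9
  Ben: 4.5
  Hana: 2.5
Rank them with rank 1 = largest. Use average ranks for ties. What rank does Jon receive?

10

Sorted (descending): 4.5, 4.5, 3, 2.9, 2.8, 2.5, 2.1, 2, 1.9, 1.6
The 2 values of 4.5 occupy positions 1–2 → average rank (1+2)/2 = 1.5.
Jon has value 1.6 → rank 10.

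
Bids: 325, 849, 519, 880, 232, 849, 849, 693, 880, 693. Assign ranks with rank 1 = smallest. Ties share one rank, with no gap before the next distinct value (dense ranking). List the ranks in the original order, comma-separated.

Sorted (ascending): 232, 325, 519, 693, 693, 849, 849, 849, 880, 880
The 2 values of 693 share dense rank 4.
The 3 values of 849 share dense rank 5.
The 2 values of 880 share dense rank 6.
Remaining distinct values take the next consecutive integers.

2, 5, 3, 6, 1, 5, 5, 4, 6, 4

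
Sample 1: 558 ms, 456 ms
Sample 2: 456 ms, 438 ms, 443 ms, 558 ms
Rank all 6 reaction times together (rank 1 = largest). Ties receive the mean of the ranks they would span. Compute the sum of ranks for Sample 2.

Sorted (descending): 558, 558, 456, 456, 443, 438
The 2 values of 558 occupy positions 1–2 → average rank (1+2)/2 = 1.5.
The 2 values of 456 occupy positions 3–4 → average rank (3+4)/2 = 3.5.
Sample 2 values → pooled ranks: 456→3.5, 438→6, 443→5, 558→1.5
Rank sum = 3.5 + 6 + 5 + 1.5 = 16

16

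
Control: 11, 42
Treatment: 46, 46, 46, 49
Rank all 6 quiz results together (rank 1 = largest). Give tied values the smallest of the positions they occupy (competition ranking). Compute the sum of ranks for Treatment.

7

Sorted (descending): 49, 46, 46, 46, 42, 11
The 3 values of 46 occupy positions 2–4 → each gets rank 2.
Treatment values → pooled ranks: 46→2, 46→2, 46→2, 49→1
Rank sum = 2 + 2 + 2 + 1 = 7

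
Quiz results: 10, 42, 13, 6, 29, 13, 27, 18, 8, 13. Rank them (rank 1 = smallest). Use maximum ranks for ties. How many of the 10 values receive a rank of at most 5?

Sorted (ascending): 6, 8, 10, 13, 13, 13, 18, 27, 29, 42
The 3 values of 13 occupy positions 4–6 → each gets rank 6.
Ranks ≤ 5: {1, 2, 3} → 3 values.

3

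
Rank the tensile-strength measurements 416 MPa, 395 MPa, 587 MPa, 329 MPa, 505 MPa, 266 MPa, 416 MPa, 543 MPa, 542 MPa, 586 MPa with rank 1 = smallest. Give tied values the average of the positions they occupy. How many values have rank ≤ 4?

Sorted (ascending): 266, 329, 395, 416, 416, 505, 542, 543, 586, 587
The 2 values of 416 occupy positions 4–5 → average rank (4+5)/2 = 4.5.
Ranks ≤ 4: {1, 2, 3} → 3 values.

3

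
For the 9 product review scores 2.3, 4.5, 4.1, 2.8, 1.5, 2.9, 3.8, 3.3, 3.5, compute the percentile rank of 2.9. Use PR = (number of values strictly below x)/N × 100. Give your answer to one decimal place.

33.3

N = 9.
Strictly below 2.9: 3. Equal to 2.9: 1.
PR = 3/9 × 100 = 33.3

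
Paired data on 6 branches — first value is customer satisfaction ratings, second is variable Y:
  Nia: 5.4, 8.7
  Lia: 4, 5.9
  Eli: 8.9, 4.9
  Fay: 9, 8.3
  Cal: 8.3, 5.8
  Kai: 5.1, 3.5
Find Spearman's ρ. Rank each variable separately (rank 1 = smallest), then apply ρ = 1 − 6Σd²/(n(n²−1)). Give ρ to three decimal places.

Ranks of variable 1: 3, 1, 5, 6, 4, 2
Ranks of variable 2: 6, 4, 2, 5, 3, 1
d = r₁ − r₂: -3, -3, 3, 1, 1, 1
d²: 9, 9, 9, 1, 1, 1; Σd² = 30
ρ = 1 − 6·30/(6·35) = 1 − 180/210 = 0.143

0.143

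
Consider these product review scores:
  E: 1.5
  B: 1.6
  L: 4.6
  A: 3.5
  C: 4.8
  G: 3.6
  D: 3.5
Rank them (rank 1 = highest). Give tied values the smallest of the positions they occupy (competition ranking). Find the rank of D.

4

Sorted (descending): 4.8, 4.6, 3.6, 3.5, 3.5, 1.6, 1.5
The 2 values of 3.5 occupy positions 4–5 → each gets rank 4.
D has value 3.5 → rank 4.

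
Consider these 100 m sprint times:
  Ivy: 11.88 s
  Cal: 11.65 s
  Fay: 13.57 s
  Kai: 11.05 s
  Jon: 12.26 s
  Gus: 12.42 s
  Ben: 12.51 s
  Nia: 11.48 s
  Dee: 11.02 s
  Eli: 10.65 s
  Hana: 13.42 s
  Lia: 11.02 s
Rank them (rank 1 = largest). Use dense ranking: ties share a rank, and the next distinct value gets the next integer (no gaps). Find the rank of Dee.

10

Sorted (descending): 13.57, 13.42, 12.51, 12.42, 12.26, 11.88, 11.65, 11.48, 11.05, 11.02, 11.02, 10.65
The 2 values of 11.02 share dense rank 10.
Remaining distinct values take the next consecutive integers.
Dee has value 11.02 s → rank 10.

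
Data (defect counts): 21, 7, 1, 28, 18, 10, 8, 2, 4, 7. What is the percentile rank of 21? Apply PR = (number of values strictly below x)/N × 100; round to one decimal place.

80.0

N = 10.
Strictly below 21: 8. Equal to 21: 1.
PR = 8/10 × 100 = 80.0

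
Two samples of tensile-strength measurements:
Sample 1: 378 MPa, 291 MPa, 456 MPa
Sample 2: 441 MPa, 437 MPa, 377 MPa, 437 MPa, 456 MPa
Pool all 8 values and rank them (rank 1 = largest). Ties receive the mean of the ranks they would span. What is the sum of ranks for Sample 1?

15.5

Sorted (descending): 456, 456, 441, 437, 437, 378, 377, 291
The 2 values of 456 occupy positions 1–2 → average rank (1+2)/2 = 1.5.
The 2 values of 437 occupy positions 4–5 → average rank (4+5)/2 = 4.5.
Sample 1 values → pooled ranks: 378→6, 291→8, 456→1.5
Rank sum = 6 + 8 + 1.5 = 15.5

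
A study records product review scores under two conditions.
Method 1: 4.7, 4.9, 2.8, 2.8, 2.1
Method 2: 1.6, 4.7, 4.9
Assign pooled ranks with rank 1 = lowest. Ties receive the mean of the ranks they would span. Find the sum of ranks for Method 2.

14

Sorted (ascending): 1.6, 2.1, 2.8, 2.8, 4.7, 4.7, 4.9, 4.9
The 2 values of 2.8 occupy positions 3–4 → average rank (3+4)/2 = 3.5.
The 2 values of 4.7 occupy positions 5–6 → average rank (5+6)/2 = 5.5.
The 2 values of 4.9 occupy positions 7–8 → average rank (7+8)/2 = 7.5.
Method 2 values → pooled ranks: 1.6→1, 4.7→5.5, 4.9→7.5
Rank sum = 1 + 5.5 + 7.5 = 14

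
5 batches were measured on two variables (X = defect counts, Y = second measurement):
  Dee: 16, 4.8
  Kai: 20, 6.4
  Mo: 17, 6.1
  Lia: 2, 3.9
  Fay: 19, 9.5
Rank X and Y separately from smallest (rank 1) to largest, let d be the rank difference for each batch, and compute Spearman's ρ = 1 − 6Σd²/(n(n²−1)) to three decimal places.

Ranks of variable 1: 2, 5, 3, 1, 4
Ranks of variable 2: 2, 4, 3, 1, 5
d = r₁ − r₂: 0, 1, 0, 0, -1
d²: 0, 1, 0, 0, 1; Σd² = 2
ρ = 1 − 6·2/(5·24) = 1 − 12/120 = 0.900

0.900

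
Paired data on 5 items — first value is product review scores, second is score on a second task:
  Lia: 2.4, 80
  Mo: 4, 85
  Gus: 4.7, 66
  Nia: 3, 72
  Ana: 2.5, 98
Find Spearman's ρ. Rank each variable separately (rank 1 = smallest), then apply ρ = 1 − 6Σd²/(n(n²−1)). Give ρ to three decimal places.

-0.500

Ranks of variable 1: 1, 4, 5, 3, 2
Ranks of variable 2: 3, 4, 1, 2, 5
d = r₁ − r₂: -2, 0, 4, 1, -3
d²: 4, 0, 16, 1, 9; Σd² = 30
ρ = 1 − 6·30/(5·24) = 1 − 180/120 = -0.500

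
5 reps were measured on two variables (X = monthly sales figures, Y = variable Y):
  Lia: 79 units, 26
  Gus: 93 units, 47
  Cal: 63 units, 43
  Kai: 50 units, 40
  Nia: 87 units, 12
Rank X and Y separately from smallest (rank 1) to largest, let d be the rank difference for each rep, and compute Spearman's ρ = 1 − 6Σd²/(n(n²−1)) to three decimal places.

0.100

Ranks of variable 1: 3, 5, 2, 1, 4
Ranks of variable 2: 2, 5, 4, 3, 1
d = r₁ − r₂: 1, 0, -2, -2, 3
d²: 1, 0, 4, 4, 9; Σd² = 18
ρ = 1 − 6·18/(5·24) = 1 − 108/120 = 0.100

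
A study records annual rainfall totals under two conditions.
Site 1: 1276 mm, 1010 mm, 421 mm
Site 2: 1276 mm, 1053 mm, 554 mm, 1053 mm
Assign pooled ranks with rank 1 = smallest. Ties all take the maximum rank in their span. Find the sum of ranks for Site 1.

Sorted (ascending): 421, 554, 1010, 1053, 1053, 1276, 1276
The 2 values of 1053 occupy positions 4–5 → each gets rank 5.
The 2 values of 1276 occupy positions 6–7 → each gets rank 7.
Site 1 values → pooled ranks: 1276→7, 1010→3, 421→1
Rank sum = 7 + 3 + 1 = 11

11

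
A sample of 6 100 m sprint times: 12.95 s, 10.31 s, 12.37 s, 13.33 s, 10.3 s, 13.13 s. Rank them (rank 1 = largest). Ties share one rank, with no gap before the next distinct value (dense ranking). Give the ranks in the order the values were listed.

3, 5, 4, 1, 6, 2

Sorted (descending): 13.33, 13.13, 12.95, 12.37, 10.31, 10.3
No ties — each value takes its position as its rank.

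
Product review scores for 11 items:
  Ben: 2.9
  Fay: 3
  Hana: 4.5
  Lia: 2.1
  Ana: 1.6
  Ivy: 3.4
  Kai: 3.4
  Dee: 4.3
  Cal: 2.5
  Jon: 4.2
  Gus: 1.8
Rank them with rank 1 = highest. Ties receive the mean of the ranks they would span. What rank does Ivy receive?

4.5

Sorted (descending): 4.5, 4.3, 4.2, 3.4, 3.4, 3, 2.9, 2.5, 2.1, 1.8, 1.6
The 2 values of 3.4 occupy positions 4–5 → average rank (4+5)/2 = 4.5.
Ivy has value 3.4 → rank 4.5.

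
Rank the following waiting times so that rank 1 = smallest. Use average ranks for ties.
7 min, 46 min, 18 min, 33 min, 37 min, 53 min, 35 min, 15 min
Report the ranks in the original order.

Sorted (ascending): 7, 15, 18, 33, 35, 37, 46, 53
No ties — each value takes its position as its rank.

1, 7, 3, 4, 6, 8, 5, 2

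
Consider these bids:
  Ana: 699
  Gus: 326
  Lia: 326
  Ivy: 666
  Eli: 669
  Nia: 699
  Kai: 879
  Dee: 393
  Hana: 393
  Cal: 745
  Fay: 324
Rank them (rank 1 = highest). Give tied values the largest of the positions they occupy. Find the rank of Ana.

Sorted (descending): 879, 745, 699, 699, 669, 666, 393, 393, 326, 326, 324
The 2 values of 699 occupy positions 3–4 → each gets rank 4.
The 2 values of 393 occupy positions 7–8 → each gets rank 8.
The 2 values of 326 occupy positions 9–10 → each gets rank 10.
Ana has value 699 → rank 4.

4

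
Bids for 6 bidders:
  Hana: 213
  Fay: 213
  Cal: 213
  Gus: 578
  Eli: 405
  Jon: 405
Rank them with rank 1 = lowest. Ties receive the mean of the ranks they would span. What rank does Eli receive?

Sorted (ascending): 213, 213, 213, 405, 405, 578
The 3 values of 213 occupy positions 1–3 → average rank 2.
The 2 values of 405 occupy positions 4–5 → average rank (4+5)/2 = 4.5.
Eli has value 405 → rank 4.5.

4.5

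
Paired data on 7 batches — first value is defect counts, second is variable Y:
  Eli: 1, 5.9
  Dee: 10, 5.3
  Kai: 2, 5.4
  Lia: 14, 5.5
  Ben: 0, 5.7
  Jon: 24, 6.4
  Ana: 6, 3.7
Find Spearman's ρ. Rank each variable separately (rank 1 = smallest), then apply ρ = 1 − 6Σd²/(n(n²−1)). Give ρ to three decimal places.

Ranks of variable 1: 2, 5, 3, 6, 1, 7, 4
Ranks of variable 2: 6, 2, 3, 4, 5, 7, 1
d = r₁ − r₂: -4, 3, 0, 2, -4, 0, 3
d²: 16, 9, 0, 4, 16, 0, 9; Σd² = 54
ρ = 1 − 6·54/(7·48) = 1 − 324/336 = 0.036

0.036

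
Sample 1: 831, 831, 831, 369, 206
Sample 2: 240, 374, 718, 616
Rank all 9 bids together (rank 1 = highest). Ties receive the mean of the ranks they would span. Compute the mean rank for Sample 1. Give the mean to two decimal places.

Sorted (descending): 831, 831, 831, 718, 616, 374, 369, 240, 206
The 3 values of 831 occupy positions 1–3 → average rank 2.
Sample 1 values → pooled ranks: 831→2, 831→2, 831→2, 369→7, 206→9
Mean rank = (2 + 2 + 2 + 7 + 9) / 5 = 4.40

4.40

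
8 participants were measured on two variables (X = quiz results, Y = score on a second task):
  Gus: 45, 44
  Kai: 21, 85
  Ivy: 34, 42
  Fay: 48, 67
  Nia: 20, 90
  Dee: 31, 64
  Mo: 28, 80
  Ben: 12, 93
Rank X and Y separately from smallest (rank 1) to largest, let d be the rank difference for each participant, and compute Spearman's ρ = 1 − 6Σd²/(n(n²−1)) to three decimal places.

-0.833

Ranks of variable 1: 7, 3, 6, 8, 2, 5, 4, 1
Ranks of variable 2: 2, 6, 1, 4, 7, 3, 5, 8
d = r₁ − r₂: 5, -3, 5, 4, -5, 2, -1, -7
d²: 25, 9, 25, 16, 25, 4, 1, 49; Σd² = 154
ρ = 1 − 6·154/(8·63) = 1 − 924/504 = -0.833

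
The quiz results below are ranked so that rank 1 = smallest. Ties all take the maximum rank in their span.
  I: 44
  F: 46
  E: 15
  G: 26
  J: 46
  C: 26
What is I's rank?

Sorted (ascending): 15, 26, 26, 44, 46, 46
The 2 values of 26 occupy positions 2–3 → each gets rank 3.
The 2 values of 46 occupy positions 5–6 → each gets rank 6.
I has value 44 → rank 4.

4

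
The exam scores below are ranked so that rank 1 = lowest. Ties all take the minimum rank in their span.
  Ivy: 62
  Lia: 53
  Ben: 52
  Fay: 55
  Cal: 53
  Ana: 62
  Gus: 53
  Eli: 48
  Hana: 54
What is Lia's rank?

Sorted (ascending): 48, 52, 53, 53, 53, 54, 55, 62, 62
The 3 values of 53 occupy positions 3–5 → each gets rank 3.
The 2 values of 62 occupy positions 8–9 → each gets rank 8.
Lia has value 53 → rank 3.

3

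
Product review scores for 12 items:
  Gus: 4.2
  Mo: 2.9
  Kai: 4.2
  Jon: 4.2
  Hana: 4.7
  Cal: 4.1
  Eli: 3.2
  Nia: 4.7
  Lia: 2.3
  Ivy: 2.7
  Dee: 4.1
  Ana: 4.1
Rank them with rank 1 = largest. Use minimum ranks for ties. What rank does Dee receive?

6

Sorted (descending): 4.7, 4.7, 4.2, 4.2, 4.2, 4.1, 4.1, 4.1, 3.2, 2.9, 2.7, 2.3
The 2 values of 4.7 occupy positions 1–2 → each gets rank 1.
The 3 values of 4.2 occupy positions 3–5 → each gets rank 3.
The 3 values of 4.1 occupy positions 6–8 → each gets rank 6.
Dee has value 4.1 → rank 6.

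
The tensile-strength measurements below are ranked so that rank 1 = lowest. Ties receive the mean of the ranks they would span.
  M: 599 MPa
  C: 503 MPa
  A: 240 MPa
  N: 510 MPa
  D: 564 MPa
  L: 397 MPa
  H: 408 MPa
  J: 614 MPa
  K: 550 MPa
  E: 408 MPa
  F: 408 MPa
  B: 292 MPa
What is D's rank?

Sorted (ascending): 240, 292, 397, 408, 408, 408, 503, 510, 550, 564, 599, 614
The 3 values of 408 occupy positions 4–6 → average rank 5.
D has value 564 MPa → rank 10.

10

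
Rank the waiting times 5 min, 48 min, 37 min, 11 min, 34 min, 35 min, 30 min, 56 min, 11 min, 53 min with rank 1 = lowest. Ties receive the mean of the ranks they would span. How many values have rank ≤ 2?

1

Sorted (ascending): 5, 11, 11, 30, 34, 35, 37, 48, 53, 56
The 2 values of 11 occupy positions 2–3 → average rank (2+3)/2 = 2.5.
Ranks ≤ 2: {1} → 1 value.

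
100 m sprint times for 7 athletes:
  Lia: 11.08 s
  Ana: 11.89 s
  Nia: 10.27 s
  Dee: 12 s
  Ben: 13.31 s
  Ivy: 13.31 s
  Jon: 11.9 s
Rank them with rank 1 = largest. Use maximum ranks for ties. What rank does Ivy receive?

2

Sorted (descending): 13.31, 13.31, 12, 11.9, 11.89, 11.08, 10.27
The 2 values of 13.31 occupy positions 1–2 → each gets rank 2.
Ivy has value 13.31 s → rank 2.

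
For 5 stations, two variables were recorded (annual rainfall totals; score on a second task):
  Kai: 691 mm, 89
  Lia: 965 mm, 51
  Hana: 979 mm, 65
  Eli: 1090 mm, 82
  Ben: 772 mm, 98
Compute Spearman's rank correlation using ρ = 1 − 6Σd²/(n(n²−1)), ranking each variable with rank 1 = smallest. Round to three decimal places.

-0.500

Ranks of variable 1: 1, 3, 4, 5, 2
Ranks of variable 2: 4, 1, 2, 3, 5
d = r₁ − r₂: -3, 2, 2, 2, -3
d²: 9, 4, 4, 4, 9; Σd² = 30
ρ = 1 − 6·30/(5·24) = 1 − 180/120 = -0.500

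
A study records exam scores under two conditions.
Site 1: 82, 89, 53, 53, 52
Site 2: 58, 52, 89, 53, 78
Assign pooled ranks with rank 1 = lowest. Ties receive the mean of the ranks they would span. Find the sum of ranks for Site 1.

27

Sorted (ascending): 52, 52, 53, 53, 53, 58, 78, 82, 89, 89
The 2 values of 52 occupy positions 1–2 → average rank (1+2)/2 = 1.5.
The 3 values of 53 occupy positions 3–5 → average rank 4.
The 2 values of 89 occupy positions 9–10 → average rank (9+10)/2 = 9.5.
Site 1 values → pooled ranks: 82→8, 89→9.5, 53→4, 53→4, 52→1.5
Rank sum = 8 + 9.5 + 4 + 4 + 1.5 = 27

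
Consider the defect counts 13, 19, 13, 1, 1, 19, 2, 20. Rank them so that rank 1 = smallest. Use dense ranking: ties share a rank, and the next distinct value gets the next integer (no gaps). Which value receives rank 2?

2

Sorted (ascending): 1, 1, 2, 13, 13, 19, 19, 20
The 2 values of 1 share dense rank 1.
The 2 values of 13 share dense rank 3.
The 2 values of 19 share dense rank 4.
Remaining distinct values take the next consecutive integers.
Rank 2 → value 2.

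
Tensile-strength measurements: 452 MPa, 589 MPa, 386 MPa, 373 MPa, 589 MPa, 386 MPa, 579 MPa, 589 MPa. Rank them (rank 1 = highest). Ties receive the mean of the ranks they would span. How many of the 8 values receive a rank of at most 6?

Sorted (descending): 589, 589, 589, 579, 452, 386, 386, 373
The 3 values of 589 occupy positions 1–3 → average rank 2.
The 2 values of 386 occupy positions 6–7 → average rank (6+7)/2 = 6.5.
Ranks ≤ 6: {2, 2, 2, 4, 5} → 5 values.

5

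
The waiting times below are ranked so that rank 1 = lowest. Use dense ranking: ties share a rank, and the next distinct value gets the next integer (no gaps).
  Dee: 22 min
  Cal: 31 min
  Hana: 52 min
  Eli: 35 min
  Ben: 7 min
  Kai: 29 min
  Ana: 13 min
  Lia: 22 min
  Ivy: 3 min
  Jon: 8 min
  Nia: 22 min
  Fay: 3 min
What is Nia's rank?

5

Sorted (ascending): 3, 3, 7, 8, 13, 22, 22, 22, 29, 31, 35, 52
The 2 values of 3 share dense rank 1.
The 3 values of 22 share dense rank 5.
Remaining distinct values take the next consecutive integers.
Nia has value 22 min → rank 5.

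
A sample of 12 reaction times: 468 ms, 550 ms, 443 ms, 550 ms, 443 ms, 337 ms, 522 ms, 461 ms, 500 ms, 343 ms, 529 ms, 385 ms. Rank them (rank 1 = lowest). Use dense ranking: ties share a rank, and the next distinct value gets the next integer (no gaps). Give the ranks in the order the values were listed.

6, 10, 4, 10, 4, 1, 8, 5, 7, 2, 9, 3

Sorted (ascending): 337, 343, 385, 443, 443, 461, 468, 500, 522, 529, 550, 550
The 2 values of 443 share dense rank 4.
The 2 values of 550 share dense rank 10.
Remaining distinct values take the next consecutive integers.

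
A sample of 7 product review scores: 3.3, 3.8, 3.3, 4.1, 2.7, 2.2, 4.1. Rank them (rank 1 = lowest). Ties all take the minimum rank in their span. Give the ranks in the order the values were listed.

Sorted (ascending): 2.2, 2.7, 3.3, 3.3, 3.8, 4.1, 4.1
The 2 values of 3.3 occupy positions 3–4 → each gets rank 3.
The 2 values of 4.1 occupy positions 6–7 → each gets rank 6.

3, 5, 3, 6, 2, 1, 6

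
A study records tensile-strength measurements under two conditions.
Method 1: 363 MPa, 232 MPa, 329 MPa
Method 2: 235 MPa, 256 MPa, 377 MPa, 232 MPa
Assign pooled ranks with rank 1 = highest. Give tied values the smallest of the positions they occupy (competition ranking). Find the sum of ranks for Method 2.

16

Sorted (descending): 377, 363, 329, 256, 235, 232, 232
The 2 values of 232 occupy positions 6–7 → each gets rank 6.
Method 2 values → pooled ranks: 235→5, 256→4, 377→1, 232→6
Rank sum = 5 + 4 + 1 + 6 = 16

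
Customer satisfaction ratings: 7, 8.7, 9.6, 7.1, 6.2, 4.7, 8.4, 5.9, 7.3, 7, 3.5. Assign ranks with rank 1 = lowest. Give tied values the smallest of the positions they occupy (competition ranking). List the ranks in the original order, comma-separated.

5, 10, 11, 7, 4, 2, 9, 3, 8, 5, 1

Sorted (ascending): 3.5, 4.7, 5.9, 6.2, 7, 7, 7.1, 7.3, 8.4, 8.7, 9.6
The 2 values of 7 occupy positions 5–6 → each gets rank 5.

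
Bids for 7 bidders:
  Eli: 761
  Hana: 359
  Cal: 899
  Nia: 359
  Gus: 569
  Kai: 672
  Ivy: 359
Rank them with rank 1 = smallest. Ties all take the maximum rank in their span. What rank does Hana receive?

Sorted (ascending): 359, 359, 359, 569, 672, 761, 899
The 3 values of 359 occupy positions 1–3 → each gets rank 3.
Hana has value 359 → rank 3.

3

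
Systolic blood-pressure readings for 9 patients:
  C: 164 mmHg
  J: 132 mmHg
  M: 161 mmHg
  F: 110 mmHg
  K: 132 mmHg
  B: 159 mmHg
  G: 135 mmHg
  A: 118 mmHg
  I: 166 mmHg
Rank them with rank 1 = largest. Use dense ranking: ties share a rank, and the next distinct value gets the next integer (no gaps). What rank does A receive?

7

Sorted (descending): 166, 164, 161, 159, 135, 132, 132, 118, 110
The 2 values of 132 share dense rank 6.
Remaining distinct values take the next consecutive integers.
A has value 118 mmHg → rank 7.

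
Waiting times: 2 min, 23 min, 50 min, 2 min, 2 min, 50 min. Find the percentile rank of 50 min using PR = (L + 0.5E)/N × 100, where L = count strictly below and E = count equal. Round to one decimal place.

N = 6.
Strictly below 50: 4. Equal to 50: 2.
PR = (4 + 0.5·2)/6 × 100 = 83.3

83.3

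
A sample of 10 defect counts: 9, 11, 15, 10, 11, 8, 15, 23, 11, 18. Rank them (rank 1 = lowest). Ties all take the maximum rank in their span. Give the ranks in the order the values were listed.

2, 6, 8, 3, 6, 1, 8, 10, 6, 9

Sorted (ascending): 8, 9, 10, 11, 11, 11, 15, 15, 18, 23
The 3 values of 11 occupy positions 4–6 → each gets rank 6.
The 2 values of 15 occupy positions 7–8 → each gets rank 8.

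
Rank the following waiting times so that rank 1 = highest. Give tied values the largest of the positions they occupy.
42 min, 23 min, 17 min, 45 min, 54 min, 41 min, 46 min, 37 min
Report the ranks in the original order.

Sorted (descending): 54, 46, 45, 42, 41, 37, 23, 17
No ties — each value takes its position as its rank.

4, 7, 8, 3, 1, 5, 2, 6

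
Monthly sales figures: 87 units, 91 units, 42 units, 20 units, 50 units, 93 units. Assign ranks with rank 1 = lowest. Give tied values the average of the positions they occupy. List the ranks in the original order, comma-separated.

Sorted (ascending): 20, 42, 50, 87, 91, 93
No ties — each value takes its position as its rank.

4, 5, 2, 1, 3, 6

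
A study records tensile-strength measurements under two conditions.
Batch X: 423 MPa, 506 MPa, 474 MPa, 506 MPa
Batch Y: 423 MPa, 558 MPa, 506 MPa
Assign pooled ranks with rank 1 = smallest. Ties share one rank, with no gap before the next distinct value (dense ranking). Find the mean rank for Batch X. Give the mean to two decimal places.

2.25

Sorted (ascending): 423, 423, 474, 506, 506, 506, 558
The 2 values of 423 share dense rank 1.
The 3 values of 506 share dense rank 3.
Remaining distinct values take the next consecutive integers.
Batch X values → pooled ranks: 423→1, 506→3, 474→2, 506→3
Mean rank = (1 + 3 + 2 + 3) / 4 = 2.25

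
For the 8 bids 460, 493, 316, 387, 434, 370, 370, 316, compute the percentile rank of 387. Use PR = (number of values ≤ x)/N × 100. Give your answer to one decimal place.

N = 8.
Strictly below 387: 4. Equal to 387: 1.
PR = 5/8 × 100 = 62.5

62.5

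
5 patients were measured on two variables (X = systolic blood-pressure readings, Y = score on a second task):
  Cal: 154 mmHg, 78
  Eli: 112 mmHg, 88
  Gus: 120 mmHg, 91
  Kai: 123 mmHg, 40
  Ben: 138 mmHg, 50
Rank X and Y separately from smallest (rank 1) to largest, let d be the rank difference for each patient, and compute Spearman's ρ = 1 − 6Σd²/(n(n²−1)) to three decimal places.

Ranks of variable 1: 5, 1, 2, 3, 4
Ranks of variable 2: 3, 4, 5, 1, 2
d = r₁ − r₂: 2, -3, -3, 2, 2
d²: 4, 9, 9, 4, 4; Σd² = 30
ρ = 1 − 6·30/(5·24) = 1 − 180/120 = -0.500

-0.500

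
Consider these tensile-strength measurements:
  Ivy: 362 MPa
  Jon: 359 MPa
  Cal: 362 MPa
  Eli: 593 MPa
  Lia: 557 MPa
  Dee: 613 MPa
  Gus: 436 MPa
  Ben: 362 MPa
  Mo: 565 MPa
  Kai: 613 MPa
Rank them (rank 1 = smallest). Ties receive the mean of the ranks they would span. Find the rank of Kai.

Sorted (ascending): 359, 362, 362, 362, 436, 557, 565, 593, 613, 613
The 3 values of 362 occupy positions 2–4 → average rank 3.
The 2 values of 613 occupy positions 9–10 → average rank (9+10)/2 = 9.5.
Kai has value 613 MPa → rank 9.5.

9.5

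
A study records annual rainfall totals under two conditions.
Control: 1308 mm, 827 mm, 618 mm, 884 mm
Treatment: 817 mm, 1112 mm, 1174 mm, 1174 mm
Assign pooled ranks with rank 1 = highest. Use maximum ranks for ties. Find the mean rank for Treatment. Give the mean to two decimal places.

Sorted (descending): 1308, 1174, 1174, 1112, 884, 827, 817, 618
The 2 values of 1174 occupy positions 2–3 → each gets rank 3.
Treatment values → pooled ranks: 817→7, 1112→4, 1174→3, 1174→3
Mean rank = (7 + 4 + 3 + 3) / 4 = 4.25

4.25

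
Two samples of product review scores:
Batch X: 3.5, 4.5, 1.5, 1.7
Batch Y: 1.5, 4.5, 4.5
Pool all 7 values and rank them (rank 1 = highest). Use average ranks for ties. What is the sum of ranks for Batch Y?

10.5

Sorted (descending): 4.5, 4.5, 4.5, 3.5, 1.7, 1.5, 1.5
The 3 values of 4.5 occupy positions 1–3 → average rank 2.
The 2 values of 1.5 occupy positions 6–7 → average rank (6+7)/2 = 6.5.
Batch Y values → pooled ranks: 1.5→6.5, 4.5→2, 4.5→2
Rank sum = 6.5 + 2 + 2 = 10.5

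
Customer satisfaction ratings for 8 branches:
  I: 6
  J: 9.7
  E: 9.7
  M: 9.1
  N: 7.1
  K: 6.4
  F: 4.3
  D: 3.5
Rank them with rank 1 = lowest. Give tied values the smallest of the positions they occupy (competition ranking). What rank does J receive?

7

Sorted (ascending): 3.5, 4.3, 6, 6.4, 7.1, 9.1, 9.7, 9.7
The 2 values of 9.7 occupy positions 7–8 → each gets rank 7.
J has value 9.7 → rank 7.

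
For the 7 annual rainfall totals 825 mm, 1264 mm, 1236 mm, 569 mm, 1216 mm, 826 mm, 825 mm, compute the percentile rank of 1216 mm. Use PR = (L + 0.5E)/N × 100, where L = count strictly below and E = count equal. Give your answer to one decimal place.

N = 7.
Strictly below 1216: 4. Equal to 1216: 1.
PR = (4 + 0.5·1)/7 × 100 = 64.3

64.3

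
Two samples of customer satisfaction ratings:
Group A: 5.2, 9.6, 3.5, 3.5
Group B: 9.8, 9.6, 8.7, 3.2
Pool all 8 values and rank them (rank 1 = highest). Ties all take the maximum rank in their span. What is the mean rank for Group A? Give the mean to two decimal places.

5.50

Sorted (descending): 9.8, 9.6, 9.6, 8.7, 5.2, 3.5, 3.5, 3.2
The 2 values of 9.6 occupy positions 2–3 → each gets rank 3.
The 2 values of 3.5 occupy positions 6–7 → each gets rank 7.
Group A values → pooled ranks: 5.2→5, 9.6→3, 3.5→7, 3.5→7
Mean rank = (5 + 3 + 7 + 7) / 4 = 5.50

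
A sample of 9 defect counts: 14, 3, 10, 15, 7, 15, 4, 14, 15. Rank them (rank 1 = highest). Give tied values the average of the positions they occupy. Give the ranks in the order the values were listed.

Sorted (descending): 15, 15, 15, 14, 14, 10, 7, 4, 3
The 3 values of 15 occupy positions 1–3 → average rank 2.
The 2 values of 14 occupy positions 4–5 → average rank (4+5)/2 = 4.5.

4.5, 9, 6, 2, 7, 2, 8, 4.5, 2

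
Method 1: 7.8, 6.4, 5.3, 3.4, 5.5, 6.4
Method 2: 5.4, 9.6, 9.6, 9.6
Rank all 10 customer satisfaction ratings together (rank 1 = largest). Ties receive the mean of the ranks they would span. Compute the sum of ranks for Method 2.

14

Sorted (descending): 9.6, 9.6, 9.6, 7.8, 6.4, 6.4, 5.5, 5.4, 5.3, 3.4
The 3 values of 9.6 occupy positions 1–3 → average rank 2.
The 2 values of 6.4 occupy positions 5–6 → average rank (5+6)/2 = 5.5.
Method 2 values → pooled ranks: 5.4→8, 9.6→2, 9.6→2, 9.6→2
Rank sum = 8 + 2 + 2 + 2 = 14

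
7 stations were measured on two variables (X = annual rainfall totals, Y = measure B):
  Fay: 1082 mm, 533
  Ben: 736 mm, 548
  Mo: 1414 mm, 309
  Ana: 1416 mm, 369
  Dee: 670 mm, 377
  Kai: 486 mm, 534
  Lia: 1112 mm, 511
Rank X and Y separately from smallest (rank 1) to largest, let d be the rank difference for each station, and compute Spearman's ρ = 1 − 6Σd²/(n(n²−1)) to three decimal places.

-0.679

Ranks of variable 1: 4, 3, 6, 7, 2, 1, 5
Ranks of variable 2: 5, 7, 1, 2, 3, 6, 4
d = r₁ − r₂: -1, -4, 5, 5, -1, -5, 1
d²: 1, 16, 25, 25, 1, 25, 1; Σd² = 94
ρ = 1 − 6·94/(7·48) = 1 − 564/336 = -0.679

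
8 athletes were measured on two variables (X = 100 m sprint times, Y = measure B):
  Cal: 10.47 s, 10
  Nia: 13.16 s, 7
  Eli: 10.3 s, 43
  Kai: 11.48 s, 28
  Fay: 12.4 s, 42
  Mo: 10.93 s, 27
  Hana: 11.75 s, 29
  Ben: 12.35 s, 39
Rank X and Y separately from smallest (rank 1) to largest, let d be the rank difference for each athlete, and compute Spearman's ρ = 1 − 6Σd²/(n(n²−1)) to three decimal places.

-0.167

Ranks of variable 1: 2, 8, 1, 4, 7, 3, 5, 6
Ranks of variable 2: 2, 1, 8, 4, 7, 3, 5, 6
d = r₁ − r₂: 0, 7, -7, 0, 0, 0, 0, 0
d²: 0, 49, 49, 0, 0, 0, 0, 0; Σd² = 98
ρ = 1 − 6·98/(8·63) = 1 − 588/504 = -0.167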